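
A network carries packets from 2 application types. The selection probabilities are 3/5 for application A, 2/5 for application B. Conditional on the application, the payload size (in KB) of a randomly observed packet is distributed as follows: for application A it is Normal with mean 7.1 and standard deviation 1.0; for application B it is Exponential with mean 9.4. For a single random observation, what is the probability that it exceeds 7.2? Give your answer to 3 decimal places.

Conditional on each application, P(X > 7.2): A: 0.460172; B: 0.464889.
By total probability, P(X > 7.2) = 0.6·0.460172 + 0.4·0.464889 = 0.462059.

0.462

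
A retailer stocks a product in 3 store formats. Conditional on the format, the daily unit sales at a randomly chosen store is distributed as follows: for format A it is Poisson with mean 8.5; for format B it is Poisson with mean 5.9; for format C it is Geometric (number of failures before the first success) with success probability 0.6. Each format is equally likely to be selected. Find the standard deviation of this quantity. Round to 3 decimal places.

3.973

Per component, A: μ=8.5, E[X²]=80.75; B: μ=5.9, E[X²]=40.71; C: μ=0.666667, E[X²]=1.55556.
E[X] = 0.333333·8.5 + 0.333333·5.9 + 0.333333·0.666667 = 5.02222.
E[X²] = 0.333333·80.75 + 0.333333·40.71 + 0.333333·1.55556 = 41.0052.
Var(X) = E[X²] − (E[X])² = 41.0052 − 25.2227 = 15.7825.
SD(X) = √15.7825 = 3.97272.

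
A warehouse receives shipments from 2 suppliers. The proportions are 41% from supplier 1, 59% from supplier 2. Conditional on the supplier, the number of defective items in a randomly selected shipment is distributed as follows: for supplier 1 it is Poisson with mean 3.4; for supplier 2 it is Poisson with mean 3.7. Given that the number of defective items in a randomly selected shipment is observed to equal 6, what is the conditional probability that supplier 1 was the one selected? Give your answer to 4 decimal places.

Likelihoods P(X=6 | ·): 1: 0.0716044; 2: 0.0881025.
Posterior ∝ prior × likelihood. Numerator for 1: 0.41·0.0716044 = 0.0293578.
Normalizing constant: 0.41·0.0716044 + 0.59·0.0881025 = 0.0813383.
P(1 | observation) = 0.0293578 / 0.0813383 = 0.360935.

0.3609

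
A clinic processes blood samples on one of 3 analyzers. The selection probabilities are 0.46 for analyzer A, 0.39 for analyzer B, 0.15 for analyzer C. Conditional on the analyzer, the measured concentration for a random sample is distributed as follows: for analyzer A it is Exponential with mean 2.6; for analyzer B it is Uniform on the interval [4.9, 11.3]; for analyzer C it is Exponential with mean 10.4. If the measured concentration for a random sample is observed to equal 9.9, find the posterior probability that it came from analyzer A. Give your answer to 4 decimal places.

0.0558

Likelihoods f(9.9 | ·): A: 0.00853821; B: 0.15625; C: 0.0371152.
Posterior ∝ prior × likelihood. Numerator for A: 0.46·0.00853821 = 0.00392758.
Normalizing constant: 0.46·0.00853821 + 0.39·0.15625 + 0.15·0.0371152 = 0.0704324.
P(A | observation) = 0.00392758 / 0.0704324 = 0.0557638.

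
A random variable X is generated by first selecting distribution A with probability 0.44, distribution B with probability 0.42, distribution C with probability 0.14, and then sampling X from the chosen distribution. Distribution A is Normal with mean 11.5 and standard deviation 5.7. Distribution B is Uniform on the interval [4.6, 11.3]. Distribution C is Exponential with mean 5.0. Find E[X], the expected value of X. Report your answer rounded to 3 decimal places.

9.099

Component means — A: 11.5; B: 7.95; C: 5.
E[X] = 0.44·11.5 + 0.42·7.95 + 0.14·5 = 9.099.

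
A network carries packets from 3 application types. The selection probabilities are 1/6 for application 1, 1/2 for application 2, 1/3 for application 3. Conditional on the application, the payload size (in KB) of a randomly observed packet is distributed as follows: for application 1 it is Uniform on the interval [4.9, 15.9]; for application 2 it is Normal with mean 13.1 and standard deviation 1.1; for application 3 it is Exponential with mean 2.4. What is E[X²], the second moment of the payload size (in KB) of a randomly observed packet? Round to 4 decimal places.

For each component E[X²] = Var + (mean)², giving 1: 118.243; 2: 172.82; 3: 11.52.
Overall E[X²] = 0.166667·118.243 + 0.5·172.82 + 0.333333·11.52 = 109.957.

109.9572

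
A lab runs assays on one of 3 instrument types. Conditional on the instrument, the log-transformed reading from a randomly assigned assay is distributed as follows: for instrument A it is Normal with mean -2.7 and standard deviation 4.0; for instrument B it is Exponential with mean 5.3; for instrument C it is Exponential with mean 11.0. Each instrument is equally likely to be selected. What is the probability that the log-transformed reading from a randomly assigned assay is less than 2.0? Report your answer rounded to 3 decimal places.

0.454

Conditional on each instrument, P(X < 2.0): A: 0.880003; B: 0.31433; C: 0.166247.
By total probability, P(X < 2.0) = 0.333333·0.880003 + 0.333333·0.31433 + 0.333333·0.166247 = 0.453527.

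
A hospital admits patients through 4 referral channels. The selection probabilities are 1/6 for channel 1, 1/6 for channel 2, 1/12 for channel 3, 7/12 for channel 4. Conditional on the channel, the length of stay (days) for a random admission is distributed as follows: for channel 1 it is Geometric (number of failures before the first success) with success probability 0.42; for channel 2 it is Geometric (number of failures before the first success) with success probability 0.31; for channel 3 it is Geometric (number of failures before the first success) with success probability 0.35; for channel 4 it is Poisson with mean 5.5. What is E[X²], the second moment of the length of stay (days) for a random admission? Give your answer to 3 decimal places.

For each component E[X²] = Var + (mean)², giving 1: 5.19501; 2: 12.1342; 3: 8.7551; 4: 35.75.
Overall E[X²] = 0.166667·5.19501 + 0.166667·12.1342 + 0.0833333·8.7551 + 0.583333·35.75 = 24.472.

24.472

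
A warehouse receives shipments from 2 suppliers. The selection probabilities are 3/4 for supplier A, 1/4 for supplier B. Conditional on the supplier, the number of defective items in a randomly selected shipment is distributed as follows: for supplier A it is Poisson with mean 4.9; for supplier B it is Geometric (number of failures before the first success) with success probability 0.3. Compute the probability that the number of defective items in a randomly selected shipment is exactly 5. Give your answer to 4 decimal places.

Conditional on each supplier, P(X = 5): A: 0.17529; B: 0.050421.
By total probability, P(X = 5) = 0.75·0.17529 + 0.25·0.050421 = 0.144072.

0.1441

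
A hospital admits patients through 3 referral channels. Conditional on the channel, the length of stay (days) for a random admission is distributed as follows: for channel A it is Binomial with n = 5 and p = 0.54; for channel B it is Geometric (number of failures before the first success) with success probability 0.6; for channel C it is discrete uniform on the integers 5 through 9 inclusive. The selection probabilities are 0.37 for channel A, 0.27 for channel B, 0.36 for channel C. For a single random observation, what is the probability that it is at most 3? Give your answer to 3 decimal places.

Conditional on each channel, P(X ≤ 3): A: 0.758513; B: 0.9744; C: 0.
By total probability, P(X ≤ 3) = 0.37·0.758513 + 0.27·0.9744 + 0.36·0 = 0.543738.

0.544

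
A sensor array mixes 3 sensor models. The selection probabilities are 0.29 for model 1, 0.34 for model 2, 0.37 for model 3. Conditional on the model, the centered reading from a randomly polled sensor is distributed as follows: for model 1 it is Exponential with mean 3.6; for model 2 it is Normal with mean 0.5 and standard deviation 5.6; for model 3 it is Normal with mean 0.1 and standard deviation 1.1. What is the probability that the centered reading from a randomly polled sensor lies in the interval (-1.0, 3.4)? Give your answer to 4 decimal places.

Conditional on each model, P(-1.0 < X < 3.4): 1: 0.611104; 2: 0.303316; 3: 0.839995.
By total probability, P(-1.0 < X < 3.4) = 0.29·0.611104 + 0.34·0.303316 + 0.37·0.839995 = 0.591146.

0.5911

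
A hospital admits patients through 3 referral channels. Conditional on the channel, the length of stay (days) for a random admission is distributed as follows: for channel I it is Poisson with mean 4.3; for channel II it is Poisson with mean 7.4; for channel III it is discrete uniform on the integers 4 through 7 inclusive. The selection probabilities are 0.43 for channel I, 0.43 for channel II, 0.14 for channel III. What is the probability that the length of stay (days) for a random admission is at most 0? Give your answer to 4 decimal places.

Conditional on each channel, P(X ≤ 0): I: 0.0135686; II: 0.000611253; III: 0.
By total probability, P(X ≤ 0) = 0.43·0.0135686 + 0.43·0.000611253 + 0.14·0 = 0.00609732.

0.0061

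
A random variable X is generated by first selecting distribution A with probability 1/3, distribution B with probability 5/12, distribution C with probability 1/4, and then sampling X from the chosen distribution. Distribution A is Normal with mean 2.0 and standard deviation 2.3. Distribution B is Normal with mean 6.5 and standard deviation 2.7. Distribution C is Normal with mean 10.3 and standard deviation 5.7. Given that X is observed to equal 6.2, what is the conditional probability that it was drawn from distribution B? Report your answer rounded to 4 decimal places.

Likelihoods f(6.2 | ·): A: 0.0327404; B: 0.146847; C: 0.0540363.
Posterior ∝ prior × likelihood. Numerator for B: 0.416667·0.146847 = 0.0611863.
Normalizing constant: 0.333333·0.0327404 + 0.416667·0.146847 + 0.25·0.0540363 = 0.0856089.
P(B | observation) = 0.0611863 / 0.0856089 = 0.714719.

0.7147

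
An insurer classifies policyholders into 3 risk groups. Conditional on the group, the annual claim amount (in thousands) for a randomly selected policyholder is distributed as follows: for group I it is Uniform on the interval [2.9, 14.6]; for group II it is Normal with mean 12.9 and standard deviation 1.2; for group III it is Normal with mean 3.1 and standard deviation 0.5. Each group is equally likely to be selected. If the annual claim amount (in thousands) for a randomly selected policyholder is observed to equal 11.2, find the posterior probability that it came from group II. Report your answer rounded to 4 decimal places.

0.5878

Likelihoods f(11.2 | ·): I: 0.0854701; II: 0.121878; III: 8.20008e-58.
Posterior ∝ prior × likelihood. Numerator for II: 0.333333·0.121878 = 0.0406261.
Normalizing constant: 0.333333·0.0854701 + 0.333333·0.121878 + 0.333333·8.20008e-58 = 0.0691161.
P(II | observation) = 0.0406261 / 0.0691161 = 0.587795.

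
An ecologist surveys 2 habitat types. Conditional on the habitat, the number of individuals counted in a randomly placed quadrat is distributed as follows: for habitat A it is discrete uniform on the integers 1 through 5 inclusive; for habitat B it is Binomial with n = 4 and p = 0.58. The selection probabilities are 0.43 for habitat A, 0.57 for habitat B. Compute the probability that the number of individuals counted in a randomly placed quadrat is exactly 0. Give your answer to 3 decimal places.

0.018

Conditional on each habitat, P(X = 0): A: 0; B: 0.031117.
By total probability, P(X = 0) = 0.43·0 + 0.57·0.031117 = 0.0177367.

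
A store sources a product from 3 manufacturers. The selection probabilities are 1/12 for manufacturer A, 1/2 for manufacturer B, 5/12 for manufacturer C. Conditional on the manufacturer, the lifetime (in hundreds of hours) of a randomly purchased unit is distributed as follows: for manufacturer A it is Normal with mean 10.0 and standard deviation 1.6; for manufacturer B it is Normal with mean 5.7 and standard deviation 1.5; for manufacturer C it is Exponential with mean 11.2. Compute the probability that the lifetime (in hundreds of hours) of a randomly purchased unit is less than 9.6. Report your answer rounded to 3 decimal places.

Conditional on each manufacturer, P(X < 9.6): A: 0.401294; B: 0.995339; C: 0.575627.
By total probability, P(X < 9.6) = 0.0833333·0.401294 + 0.5·0.995339 + 0.416667·0.575627 = 0.770955.

0.771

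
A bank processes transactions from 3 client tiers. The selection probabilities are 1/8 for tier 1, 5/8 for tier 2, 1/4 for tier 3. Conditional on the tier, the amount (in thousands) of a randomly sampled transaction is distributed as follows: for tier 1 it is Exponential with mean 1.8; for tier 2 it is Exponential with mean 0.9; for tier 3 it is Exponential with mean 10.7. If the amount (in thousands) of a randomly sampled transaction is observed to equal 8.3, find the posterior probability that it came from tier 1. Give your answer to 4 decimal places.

0.0599

Likelihoods f(8.3 | ·): 1: 0.00552265; 2: 0.000109799; 3: 0.0430263.
Posterior ∝ prior × likelihood. Numerator for 1: 0.125·0.00552265 = 0.000690331.
Normalizing constant: 0.125·0.00552265 + 0.625·0.000109799 + 0.25·0.0430263 = 0.0115155.
P(1 | observation) = 0.000690331 / 0.0115155 = 0.0599479.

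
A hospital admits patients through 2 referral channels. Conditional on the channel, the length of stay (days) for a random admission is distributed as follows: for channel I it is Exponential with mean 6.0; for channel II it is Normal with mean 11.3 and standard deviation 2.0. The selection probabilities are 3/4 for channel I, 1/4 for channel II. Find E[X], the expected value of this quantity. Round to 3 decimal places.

7.325

Component means — I: 6; II: 11.3.
E[X] = 0.75·6 + 0.25·11.3 = 7.325.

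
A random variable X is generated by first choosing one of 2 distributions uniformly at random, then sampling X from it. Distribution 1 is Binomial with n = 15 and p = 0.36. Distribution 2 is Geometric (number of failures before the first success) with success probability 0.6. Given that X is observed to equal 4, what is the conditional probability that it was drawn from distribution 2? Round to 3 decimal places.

0.083

Likelihoods P(X=4 | ·): 1: 0.16917; 2: 0.01536.
Posterior ∝ prior × likelihood. Numerator for 2: 0.5·0.01536 = 0.00768.
Normalizing constant: 0.5·0.16917 + 0.5·0.01536 = 0.0922648.
P(2 | observation) = 0.00768 / 0.0922648 = 0.0832387.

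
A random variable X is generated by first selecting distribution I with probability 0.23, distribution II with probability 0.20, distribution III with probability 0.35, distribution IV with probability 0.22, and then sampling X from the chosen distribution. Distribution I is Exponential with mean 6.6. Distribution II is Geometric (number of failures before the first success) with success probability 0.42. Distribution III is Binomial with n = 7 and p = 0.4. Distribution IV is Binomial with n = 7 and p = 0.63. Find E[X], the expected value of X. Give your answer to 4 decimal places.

Component means — I: 6.6; II: 1.38095; III: 2.8; IV: 4.41.
E[X] = 0.23·6.6 + 0.2·1.38095 + 0.35·2.8 + 0.22·4.41 = 3.74439.

3.7444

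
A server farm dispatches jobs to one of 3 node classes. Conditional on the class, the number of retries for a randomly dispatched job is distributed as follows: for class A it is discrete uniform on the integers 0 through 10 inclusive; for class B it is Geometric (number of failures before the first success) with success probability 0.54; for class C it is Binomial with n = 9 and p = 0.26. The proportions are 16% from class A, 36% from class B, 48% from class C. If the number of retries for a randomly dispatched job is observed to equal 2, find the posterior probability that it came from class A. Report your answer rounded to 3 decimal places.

Likelihoods P(X=2 | ·): A: 0.0909091; B: 0.114264; C: 0.295714.
Posterior ∝ prior × likelihood. Numerator for A: 0.16·0.0909091 = 0.0145455.
Normalizing constant: 0.16·0.0909091 + 0.36·0.114264 + 0.48·0.295714 = 0.197623.
P(A | observation) = 0.0145455 / 0.197623 = 0.073602.

0.074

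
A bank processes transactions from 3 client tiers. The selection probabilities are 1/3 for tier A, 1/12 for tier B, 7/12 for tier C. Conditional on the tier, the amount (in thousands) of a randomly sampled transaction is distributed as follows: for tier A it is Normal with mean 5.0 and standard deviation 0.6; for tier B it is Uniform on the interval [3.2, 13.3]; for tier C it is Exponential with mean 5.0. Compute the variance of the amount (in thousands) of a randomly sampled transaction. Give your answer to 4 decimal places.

16.2186

Per component, A: μ=5, E[X²]=25.36; B: μ=8.25, E[X²]=76.5633; C: μ=5, E[X²]=50.
E[X] = 0.333333·5 + 0.0833333·8.25 + 0.583333·5 = 5.27083.
E[X²] = 0.333333·25.36 + 0.0833333·76.5633 + 0.583333·50 = 44.0003.
Var(X) = E[X²] − (E[X])² = 44.0003 − 27.7817 = 16.2186.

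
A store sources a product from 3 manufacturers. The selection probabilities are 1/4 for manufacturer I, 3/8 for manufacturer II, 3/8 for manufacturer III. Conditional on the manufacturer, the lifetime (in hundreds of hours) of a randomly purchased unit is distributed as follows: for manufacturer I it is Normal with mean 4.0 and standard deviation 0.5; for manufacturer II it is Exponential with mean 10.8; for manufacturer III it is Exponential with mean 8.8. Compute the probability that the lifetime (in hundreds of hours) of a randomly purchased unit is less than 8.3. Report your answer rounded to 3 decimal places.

0.680

Conditional on each manufacturer, P(X < 8.3): I: 1; II: 0.5363; III: 0.610613.
By total probability, P(X < 8.3) = 0.25·1 + 0.375·0.5363 + 0.375·0.610613 = 0.680093.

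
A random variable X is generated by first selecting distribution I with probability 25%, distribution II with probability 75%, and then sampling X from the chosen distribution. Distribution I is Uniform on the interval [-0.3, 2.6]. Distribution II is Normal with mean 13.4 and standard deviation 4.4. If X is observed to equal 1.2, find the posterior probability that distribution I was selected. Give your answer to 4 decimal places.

Likelihoods f(1.2 | ·): I: 0.344828; II: 0.001941.
Posterior ∝ prior × likelihood. Numerator for I: 0.25·0.344828 = 0.0862069.
Normalizing constant: 0.25·0.344828 + 0.75·0.001941 = 0.0876626.
P(I | observation) = 0.0862069 / 0.0876626 = 0.983394.

0.9834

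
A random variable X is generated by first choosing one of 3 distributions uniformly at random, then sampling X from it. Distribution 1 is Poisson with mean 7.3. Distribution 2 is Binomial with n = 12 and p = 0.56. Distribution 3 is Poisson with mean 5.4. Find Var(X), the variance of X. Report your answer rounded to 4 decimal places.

Per component, 1: μ=7.3, E[X²]=60.59; 2: μ=6.72, E[X²]=48.1152; 3: μ=5.4, E[X²]=34.56.
E[X] = 0.333333·7.3 + 0.333333·6.72 + 0.333333·5.4 = 6.47333.
E[X²] = 0.333333·60.59 + 0.333333·48.1152 + 0.333333·34.56 = 47.7551.
Var(X) = E[X²] − (E[X])² = 47.7551 − 41.904 = 5.85102.

5.8510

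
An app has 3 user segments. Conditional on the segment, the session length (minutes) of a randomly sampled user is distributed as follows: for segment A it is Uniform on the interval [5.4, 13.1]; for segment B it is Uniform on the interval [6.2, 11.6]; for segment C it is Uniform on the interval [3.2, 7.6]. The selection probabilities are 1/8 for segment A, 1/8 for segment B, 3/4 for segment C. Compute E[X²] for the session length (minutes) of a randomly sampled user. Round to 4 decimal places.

For each component E[X²] = Var + (mean)², giving A: 90.5033; B: 81.64; C: 30.7733.
Overall E[X²] = 0.125·90.5033 + 0.125·81.64 + 0.75·30.7733 = 44.5979.

44.5979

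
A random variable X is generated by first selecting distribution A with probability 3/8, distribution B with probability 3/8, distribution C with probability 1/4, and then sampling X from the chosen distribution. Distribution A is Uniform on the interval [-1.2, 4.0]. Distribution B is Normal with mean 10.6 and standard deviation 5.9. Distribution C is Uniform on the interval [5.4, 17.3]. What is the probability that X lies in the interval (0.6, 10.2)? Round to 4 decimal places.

Conditional on each component, P(0.6 < X < 10.2): A: 0.653846; B: 0.427928; C: 0.403361.
By total probability, P(0.6 < X < 10.2) = 0.375·0.653846 + 0.375·0.427928 + 0.25·0.403361 = 0.506506.

0.5065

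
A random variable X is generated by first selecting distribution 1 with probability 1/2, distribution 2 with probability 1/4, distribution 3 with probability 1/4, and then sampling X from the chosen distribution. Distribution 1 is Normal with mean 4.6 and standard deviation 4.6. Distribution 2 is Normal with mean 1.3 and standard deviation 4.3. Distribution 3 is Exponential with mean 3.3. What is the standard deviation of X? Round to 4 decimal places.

4.4438

Per component, 1: μ=4.6, E[X²]=42.32; 2: μ=1.3, E[X²]=20.18; 3: μ=3.3, E[X²]=21.78.
E[X] = 0.5·4.6 + 0.25·1.3 + 0.25·3.3 = 3.45.
E[X²] = 0.5·42.32 + 0.25·20.18 + 0.25·21.78 = 31.65.
Var(X) = E[X²] − (E[X])² = 31.65 − 11.9025 = 19.7475.
SD(X) = √19.7475 = 4.44382.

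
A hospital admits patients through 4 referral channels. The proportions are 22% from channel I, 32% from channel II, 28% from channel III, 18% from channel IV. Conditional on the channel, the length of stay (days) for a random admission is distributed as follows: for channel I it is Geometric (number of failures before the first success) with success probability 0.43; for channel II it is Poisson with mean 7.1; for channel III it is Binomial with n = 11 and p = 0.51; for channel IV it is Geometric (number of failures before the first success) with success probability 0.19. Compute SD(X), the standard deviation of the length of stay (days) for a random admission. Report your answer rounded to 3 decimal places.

3.512

Per component, I: μ=1.32558, E[X²]=4.83991; II: μ=7.1, E[X²]=57.51; III: μ=5.61, E[X²]=34.221; IV: μ=4.26316, E[X²]=40.6122.
E[X] = 0.22·1.32558 + 0.32·7.1 + 0.28·5.61 + 0.18·4.26316 = 4.9018.
E[X²] = 0.22·4.83991 + 0.32·57.51 + 0.28·34.221 + 0.18·40.6122 = 36.3601.
Var(X) = E[X²] − (E[X])² = 36.3601 − 24.0276 = 12.3324.
SD(X) = √12.3324 = 3.51176.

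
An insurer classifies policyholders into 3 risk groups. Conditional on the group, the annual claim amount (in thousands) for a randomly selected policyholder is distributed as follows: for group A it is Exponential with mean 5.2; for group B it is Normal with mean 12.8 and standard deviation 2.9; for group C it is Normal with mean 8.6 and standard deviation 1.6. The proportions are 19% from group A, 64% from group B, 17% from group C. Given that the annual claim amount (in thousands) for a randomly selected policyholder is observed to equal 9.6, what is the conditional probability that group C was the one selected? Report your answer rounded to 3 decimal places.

0.394

Likelihoods f(9.6 | ·): A: 0.0303544; B: 0.0748366; C: 0.205101.
Posterior ∝ prior × likelihood. Numerator for C: 0.17·0.205101 = 0.0348671.
Normalizing constant: 0.19·0.0303544 + 0.64·0.0748366 + 0.17·0.205101 = 0.0885299.
P(C | observation) = 0.0348671 / 0.0885299 = 0.393846.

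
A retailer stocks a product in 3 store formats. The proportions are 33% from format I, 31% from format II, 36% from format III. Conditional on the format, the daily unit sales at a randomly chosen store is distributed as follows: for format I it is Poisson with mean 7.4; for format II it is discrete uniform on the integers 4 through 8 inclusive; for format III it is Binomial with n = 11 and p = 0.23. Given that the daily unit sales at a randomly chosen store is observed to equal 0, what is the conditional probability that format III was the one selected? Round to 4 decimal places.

Likelihoods P(X=0 | ·): I: 0.000611253; II: 0; III: 0.0564154.
Posterior ∝ prior × likelihood. Numerator for III: 0.36·0.0564154 = 0.0203096.
Normalizing constant: 0.33·0.000611253 + 0.31·0 + 0.36·0.0564154 = 0.0205113.
P(III | observation) = 0.0203096 / 0.0205113 = 0.990166.

0.9902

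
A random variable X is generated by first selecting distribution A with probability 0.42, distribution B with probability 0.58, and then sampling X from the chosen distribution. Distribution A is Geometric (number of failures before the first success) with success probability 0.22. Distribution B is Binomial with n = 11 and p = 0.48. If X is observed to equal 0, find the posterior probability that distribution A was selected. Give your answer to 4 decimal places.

Likelihoods P(X=0 | ·): A: 0.22; B: 0.000751687.
Posterior ∝ prior × likelihood. Numerator for A: 0.42·0.22 = 0.0924.
Normalizing constant: 0.42·0.22 + 0.58·0.000751687 = 0.092836.
P(A | observation) = 0.0924 / 0.092836 = 0.995304.

0.9953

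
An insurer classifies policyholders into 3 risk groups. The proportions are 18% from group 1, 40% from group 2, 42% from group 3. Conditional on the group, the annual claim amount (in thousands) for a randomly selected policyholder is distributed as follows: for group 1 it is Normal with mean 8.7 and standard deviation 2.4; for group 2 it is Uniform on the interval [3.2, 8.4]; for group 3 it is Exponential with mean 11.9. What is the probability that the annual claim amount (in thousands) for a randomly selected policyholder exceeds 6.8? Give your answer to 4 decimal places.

0.5017

Conditional on each group, P(X > 6.8): 1: 0.785722; 2: 0.307692; 3: 0.564718.
By total probability, P(X > 6.8) = 0.18·0.785722 + 0.4·0.307692 + 0.42·0.564718 = 0.501689.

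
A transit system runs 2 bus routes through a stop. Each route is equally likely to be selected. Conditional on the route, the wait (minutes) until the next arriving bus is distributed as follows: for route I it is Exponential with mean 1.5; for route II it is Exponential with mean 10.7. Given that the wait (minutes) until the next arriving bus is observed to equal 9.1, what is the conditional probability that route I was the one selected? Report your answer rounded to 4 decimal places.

Likelihoods f(9.1 | ·): I: 0.00154593; II: 0.0399267.
Posterior ∝ prior × likelihood. Numerator for I: 0.5·0.00154593 = 0.000772963.
Normalizing constant: 0.5·0.00154593 + 0.5·0.0399267 = 0.0207363.
P(I | observation) = 0.000772963 / 0.0207363 = 0.0372759.

0.0373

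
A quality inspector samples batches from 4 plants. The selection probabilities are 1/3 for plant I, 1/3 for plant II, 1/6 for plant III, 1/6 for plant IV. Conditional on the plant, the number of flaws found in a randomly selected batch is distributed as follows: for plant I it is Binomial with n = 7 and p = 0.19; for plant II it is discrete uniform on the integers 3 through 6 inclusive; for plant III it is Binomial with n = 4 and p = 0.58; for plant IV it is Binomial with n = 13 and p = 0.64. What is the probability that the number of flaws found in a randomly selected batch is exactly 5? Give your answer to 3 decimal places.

0.091

Conditional on each plant, P(X = 5): I: 0.00341159; II: 0.25; III: 0; IV: 0.0389851.
By total probability, P(X = 5) = 0.333333·0.00341159 + 0.333333·0.25 + 0.166667·0 + 0.166667·0.0389851 = 0.090968.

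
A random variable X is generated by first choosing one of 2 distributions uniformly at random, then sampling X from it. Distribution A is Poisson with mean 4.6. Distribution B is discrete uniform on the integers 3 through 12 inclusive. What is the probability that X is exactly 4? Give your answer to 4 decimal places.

Conditional on each component, P(X = 4): A: 0.187528; B: 0.1.
By total probability, P(X = 4) = 0.5·0.187528 + 0.5·0.1 = 0.143764.

0.1438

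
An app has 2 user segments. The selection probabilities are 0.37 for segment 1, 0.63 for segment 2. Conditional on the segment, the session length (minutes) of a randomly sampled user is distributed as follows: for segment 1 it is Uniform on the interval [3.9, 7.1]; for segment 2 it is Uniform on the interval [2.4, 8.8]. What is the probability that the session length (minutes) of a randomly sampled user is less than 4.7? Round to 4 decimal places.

0.3189

Conditional on each segment, P(X < 4.7): 1: 0.25; 2: 0.359375.
By total probability, P(X < 4.7) = 0.37·0.25 + 0.63·0.359375 = 0.318906.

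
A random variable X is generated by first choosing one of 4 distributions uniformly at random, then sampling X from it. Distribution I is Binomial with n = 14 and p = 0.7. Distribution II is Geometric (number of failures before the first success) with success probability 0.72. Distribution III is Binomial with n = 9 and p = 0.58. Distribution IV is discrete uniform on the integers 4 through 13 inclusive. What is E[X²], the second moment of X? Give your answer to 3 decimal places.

52.403

For each component E[X²] = Var + (mean)², giving I: 98.98; II: 0.691358; III: 29.4408; IV: 80.5.
Overall E[X²] = 0.25·98.98 + 0.25·0.691358 + 0.25·29.4408 + 0.25·80.5 = 52.403.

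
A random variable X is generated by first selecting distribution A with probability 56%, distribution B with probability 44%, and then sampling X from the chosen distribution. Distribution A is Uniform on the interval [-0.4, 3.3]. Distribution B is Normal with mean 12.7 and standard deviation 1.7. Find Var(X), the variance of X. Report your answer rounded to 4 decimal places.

33.0955

Per component, A: μ=1.45, E[X²]=3.24333; B: μ=12.7, E[X²]=164.18.
E[X] = 0.56·1.45 + 0.44·12.7 = 6.4.
E[X²] = 0.56·3.24333 + 0.44·164.18 = 74.0555.
Var(X) = E[X²] − (E[X])² = 74.0555 − 40.96 = 33.0955.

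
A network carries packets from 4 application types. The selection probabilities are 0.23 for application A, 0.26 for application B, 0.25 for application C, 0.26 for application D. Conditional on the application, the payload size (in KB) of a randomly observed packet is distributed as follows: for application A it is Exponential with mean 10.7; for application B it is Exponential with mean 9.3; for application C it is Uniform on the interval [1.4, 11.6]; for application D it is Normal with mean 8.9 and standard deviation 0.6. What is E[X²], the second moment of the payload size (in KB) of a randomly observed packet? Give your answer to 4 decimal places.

For each component E[X²] = Var + (mean)², giving A: 228.98; B: 172.98; C: 50.92; D: 79.57.
Overall E[X²] = 0.23·228.98 + 0.26·172.98 + 0.25·50.92 + 0.26·79.57 = 131.058.

131.0584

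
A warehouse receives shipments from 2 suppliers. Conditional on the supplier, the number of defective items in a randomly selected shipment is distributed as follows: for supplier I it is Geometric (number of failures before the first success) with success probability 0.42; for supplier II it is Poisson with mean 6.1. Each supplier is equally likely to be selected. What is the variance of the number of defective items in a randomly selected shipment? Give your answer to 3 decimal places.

Per component, I: μ=1.38095, E[X²]=5.19501; II: μ=6.1, E[X²]=43.31.
E[X] = 0.5·1.38095 + 0.5·6.1 = 3.74048.
E[X²] = 0.5·5.19501 + 0.5·43.31 = 24.2525.
Var(X) = E[X²] − (E[X])² = 24.2525 − 13.9912 = 10.2613.

10.261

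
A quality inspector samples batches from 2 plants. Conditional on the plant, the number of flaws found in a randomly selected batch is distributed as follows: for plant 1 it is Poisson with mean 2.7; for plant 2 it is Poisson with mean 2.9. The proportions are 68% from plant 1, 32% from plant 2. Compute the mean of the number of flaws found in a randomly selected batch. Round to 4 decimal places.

2.7640

Component means — 1: 2.7; 2: 2.9.
E[X] = 0.68·2.7 + 0.32·2.9 = 2.764.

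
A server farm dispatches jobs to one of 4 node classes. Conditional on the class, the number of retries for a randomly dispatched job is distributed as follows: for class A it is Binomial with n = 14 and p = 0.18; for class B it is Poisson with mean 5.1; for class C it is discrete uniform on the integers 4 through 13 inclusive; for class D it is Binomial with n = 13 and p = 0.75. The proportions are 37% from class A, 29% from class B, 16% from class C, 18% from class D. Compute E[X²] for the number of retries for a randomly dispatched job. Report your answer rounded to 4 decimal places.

42.5661

For each component E[X²] = Var + (mean)², giving A: 8.4168; B: 31.11; C: 80.5; D: 97.5.
Overall E[X²] = 0.37·8.4168 + 0.29·31.11 + 0.16·80.5 + 0.18·97.5 = 42.5661.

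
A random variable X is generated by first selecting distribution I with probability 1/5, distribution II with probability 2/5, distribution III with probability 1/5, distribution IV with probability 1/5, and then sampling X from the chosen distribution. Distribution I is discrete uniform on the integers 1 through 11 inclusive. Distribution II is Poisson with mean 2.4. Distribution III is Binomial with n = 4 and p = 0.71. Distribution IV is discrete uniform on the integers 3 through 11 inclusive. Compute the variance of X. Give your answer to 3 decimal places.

8.335

Per component, I: μ=6, E[X²]=46; II: μ=2.4, E[X²]=8.16; III: μ=2.84, E[X²]=8.8892; IV: μ=7, E[X²]=55.6667.
E[X] = 0.2·6 + 0.4·2.4 + 0.2·2.84 + 0.2·7 = 4.128.
E[X²] = 0.2·46 + 0.4·8.16 + 0.2·8.8892 + 0.2·55.6667 = 25.3752.
Var(X) = E[X²] − (E[X])² = 25.3752 − 17.0404 = 8.33479.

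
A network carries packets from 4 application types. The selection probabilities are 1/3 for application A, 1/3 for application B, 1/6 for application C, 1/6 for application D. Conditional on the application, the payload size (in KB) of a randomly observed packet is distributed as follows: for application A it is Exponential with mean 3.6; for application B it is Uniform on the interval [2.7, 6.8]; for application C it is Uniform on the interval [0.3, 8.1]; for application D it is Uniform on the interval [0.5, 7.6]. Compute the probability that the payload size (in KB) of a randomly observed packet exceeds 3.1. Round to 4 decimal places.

0.6542

Conditional on each application, P(X > 3.1): A: 0.422692; B: 0.902439; C: 0.641026; D: 0.633803.
By total probability, P(X > 3.1) = 0.333333·0.422692 + 0.333333·0.902439 + 0.166667·0.641026 + 0.166667·0.633803 = 0.654182.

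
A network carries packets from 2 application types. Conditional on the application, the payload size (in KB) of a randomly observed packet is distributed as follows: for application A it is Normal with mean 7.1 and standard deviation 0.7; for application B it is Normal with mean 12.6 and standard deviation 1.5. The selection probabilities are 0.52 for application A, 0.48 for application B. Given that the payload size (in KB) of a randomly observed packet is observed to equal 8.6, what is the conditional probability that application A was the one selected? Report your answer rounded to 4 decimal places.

0.8911

Likelihoods f(8.6 | ·): A: 0.057373; B: 0.00759732.
Posterior ∝ prior × likelihood. Numerator for A: 0.52·0.057373 = 0.0298339.
Normalizing constant: 0.52·0.057373 + 0.48·0.00759732 = 0.0334807.
P(A | observation) = 0.0298339 / 0.0334807 = 0.89108.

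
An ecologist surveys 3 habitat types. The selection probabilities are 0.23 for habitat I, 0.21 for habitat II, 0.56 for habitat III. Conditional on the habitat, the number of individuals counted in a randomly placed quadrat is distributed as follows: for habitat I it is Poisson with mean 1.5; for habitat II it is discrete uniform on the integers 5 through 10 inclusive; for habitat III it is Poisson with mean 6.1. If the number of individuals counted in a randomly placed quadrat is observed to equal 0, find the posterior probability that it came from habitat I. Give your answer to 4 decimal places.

Likelihoods P(X=0 | ·): I: 0.22313; II: 0; III: 0.00224287.
Posterior ∝ prior × likelihood. Numerator for I: 0.23·0.22313 = 0.0513199.
Normalizing constant: 0.23·0.22313 + 0.21·0 + 0.56·0.00224287 = 0.0525759.
P(I | observation) = 0.0513199 / 0.0525759 = 0.976111.

0.9761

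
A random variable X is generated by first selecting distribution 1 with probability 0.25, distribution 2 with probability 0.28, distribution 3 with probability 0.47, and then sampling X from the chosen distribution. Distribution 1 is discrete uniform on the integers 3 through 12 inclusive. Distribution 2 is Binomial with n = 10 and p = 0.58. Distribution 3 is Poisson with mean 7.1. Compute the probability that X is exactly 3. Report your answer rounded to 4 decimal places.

Conditional on each component, P(X = 3): 1: 0.1; 2: 0.0539772; 3: 0.049219.
By total probability, P(X = 3) = 0.25·0.1 + 0.28·0.0539772 + 0.47·0.049219 = 0.0632466.

0.0632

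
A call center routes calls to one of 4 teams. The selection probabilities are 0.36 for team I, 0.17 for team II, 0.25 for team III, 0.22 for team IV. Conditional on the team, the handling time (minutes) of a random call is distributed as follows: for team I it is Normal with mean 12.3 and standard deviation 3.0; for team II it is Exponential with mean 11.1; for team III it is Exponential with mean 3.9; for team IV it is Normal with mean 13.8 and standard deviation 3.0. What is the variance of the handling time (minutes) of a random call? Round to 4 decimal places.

44.4513

Per component, I: μ=12.3, E[X²]=160.29; II: μ=11.1, E[X²]=246.42; III: μ=3.9, E[X²]=30.42; IV: μ=13.8, E[X²]=199.44.
E[X] = 0.36·12.3 + 0.17·11.1 + 0.25·3.9 + 0.22·13.8 = 10.326.
E[X²] = 0.36·160.29 + 0.17·246.42 + 0.25·30.42 + 0.22·199.44 = 151.078.
Var(X) = E[X²] − (E[X])² = 151.078 − 106.626 = 44.4513.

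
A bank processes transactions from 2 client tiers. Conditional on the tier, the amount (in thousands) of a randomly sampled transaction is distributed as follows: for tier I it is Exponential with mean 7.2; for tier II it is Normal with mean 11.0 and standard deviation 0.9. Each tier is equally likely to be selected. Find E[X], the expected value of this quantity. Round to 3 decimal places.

Component means — I: 7.2; II: 11.
E[X] = 0.5·7.2 + 0.5·11 = 9.1.

9.100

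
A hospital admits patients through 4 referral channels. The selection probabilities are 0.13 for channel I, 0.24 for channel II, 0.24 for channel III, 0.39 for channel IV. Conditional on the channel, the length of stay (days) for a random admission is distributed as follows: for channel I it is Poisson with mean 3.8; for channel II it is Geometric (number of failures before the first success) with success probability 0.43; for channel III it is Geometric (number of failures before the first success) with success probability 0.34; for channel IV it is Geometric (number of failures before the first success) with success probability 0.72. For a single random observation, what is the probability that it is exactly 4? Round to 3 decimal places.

Conditional on each channel, P(X = 4): I: 0.194359; II: 0.0453908; III: 0.0645141; IV: 0.00442552.
By total probability, P(X = 4) = 0.13·0.194359 + 0.24·0.0453908 + 0.24·0.0645141 + 0.39·0.00442552 = 0.0533698.

0.053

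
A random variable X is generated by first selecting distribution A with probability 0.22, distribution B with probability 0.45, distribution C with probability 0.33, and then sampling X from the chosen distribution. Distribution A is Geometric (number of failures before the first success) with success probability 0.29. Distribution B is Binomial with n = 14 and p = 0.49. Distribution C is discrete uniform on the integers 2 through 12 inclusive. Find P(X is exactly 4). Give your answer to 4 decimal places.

Conditional on each component, P(X = 4): A: 0.0736939; B: 0.0686942; C: 0.0909091.
By total probability, P(X = 4) = 0.22·0.0736939 + 0.45·0.0686942 + 0.33·0.0909091 = 0.077125.

0.0771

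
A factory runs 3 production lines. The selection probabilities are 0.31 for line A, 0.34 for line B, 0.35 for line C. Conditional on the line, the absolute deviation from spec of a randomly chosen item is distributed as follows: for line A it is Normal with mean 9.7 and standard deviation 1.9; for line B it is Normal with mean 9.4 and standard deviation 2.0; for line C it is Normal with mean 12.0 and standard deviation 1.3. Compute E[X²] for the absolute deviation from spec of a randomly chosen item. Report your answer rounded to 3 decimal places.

For each component E[X²] = Var + (mean)², giving A: 97.7; B: 92.36; C: 145.69.
Overall E[X²] = 0.31·97.7 + 0.34·92.36 + 0.35·145.69 = 112.681.

112.681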